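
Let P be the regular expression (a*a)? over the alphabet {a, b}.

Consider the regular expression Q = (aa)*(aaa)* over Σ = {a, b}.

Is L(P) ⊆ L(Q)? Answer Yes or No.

No

The string a is in L(P) but not in L(Q).
So L(P) ⊄ L(Q).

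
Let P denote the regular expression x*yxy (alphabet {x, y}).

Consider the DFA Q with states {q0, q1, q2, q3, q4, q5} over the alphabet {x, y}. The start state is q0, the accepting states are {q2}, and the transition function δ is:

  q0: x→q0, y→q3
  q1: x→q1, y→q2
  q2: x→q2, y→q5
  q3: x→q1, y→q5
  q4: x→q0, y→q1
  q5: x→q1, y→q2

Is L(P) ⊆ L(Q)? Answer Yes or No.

Converting the expression P to a DFA (subset construction, then merging equivalent states) gives the minimal DFA with states {p0, p1, p2, p3, p4}, start state p0, accepting states {p4} and transitions p0: x→p0, y→p1; p1: x→p2, y→p3; p2: x→p3, y→p4; p3: x→p3, y→p3; p4: x→p3, y→p3.
Exploring the product automaton P × Q from the start pair (p0, q0), following both machines on each input symbol, reaches 7 state pairs: (p0, q0), (p1, q3), (p2, q1), (p3, q5), (p3, q1), (p4, q2), (p3, q2).
P accepts in {p4} and Q accepts in {q2}. The reachable pairs whose P-component is accepting are (p4, q2); in each of them the Q-component is accepting too, so the product for L(P) \ L(Q) (P-component accepting, Q-component rejecting) has no reachable accepting pair and the difference is empty.
Hence every string in L(P) is also in L(Q).

Yes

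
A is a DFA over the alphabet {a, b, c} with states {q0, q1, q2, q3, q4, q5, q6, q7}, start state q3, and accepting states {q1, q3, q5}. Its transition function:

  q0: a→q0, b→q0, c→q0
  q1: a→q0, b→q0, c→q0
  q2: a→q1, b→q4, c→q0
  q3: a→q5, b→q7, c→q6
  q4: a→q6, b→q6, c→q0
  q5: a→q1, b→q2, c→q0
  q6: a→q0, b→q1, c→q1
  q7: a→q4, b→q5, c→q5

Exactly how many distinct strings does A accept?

28

The useful subgraph on states {q1, q2, q3, q4, q5, q6, q7} is acyclic, so L(A) is finite; the longest accepting path visits 7 useful states, giving maximum string length 6.
Counting accepting paths from q3 by length: 1 of length 0, 1 of length 1, 5 of length 2, 3 of length 3, 6 of length 4, 4 of length 5, 8 of length 6. Total 28.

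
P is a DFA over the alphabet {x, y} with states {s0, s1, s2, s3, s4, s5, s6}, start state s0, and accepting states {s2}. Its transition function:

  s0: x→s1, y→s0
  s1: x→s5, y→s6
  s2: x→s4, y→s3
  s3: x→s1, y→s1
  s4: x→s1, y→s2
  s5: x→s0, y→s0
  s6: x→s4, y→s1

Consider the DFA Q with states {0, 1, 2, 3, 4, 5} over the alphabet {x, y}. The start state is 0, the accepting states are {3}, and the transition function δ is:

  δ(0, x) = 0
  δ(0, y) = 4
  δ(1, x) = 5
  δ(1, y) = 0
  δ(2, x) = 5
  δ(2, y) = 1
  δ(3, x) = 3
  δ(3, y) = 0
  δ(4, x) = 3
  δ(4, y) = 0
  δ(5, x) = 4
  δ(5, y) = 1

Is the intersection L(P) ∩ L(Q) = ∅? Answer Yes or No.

Yes

Exploring the product automaton P × Q from the start pair (s0, 0), following both machines on each input symbol, reaches 16 state pairs: (s0, 0), (s1, 0), (s0, 4), (s5, 0), (s6, 4), (s1, 3), (s4, 3), (s5, 3), (s6, 0), (s2, 0), (s0, 3), (s4, 0), (s1, 4), (s3, 4), (s2, 4), (s3, 0).
P accepts in {s2} and Q accepts in {3}; no reachable pair has both components accepting, so no string drives both machines to acceptance simultaneously and L(P) ∩ L(Q) = ∅.
So no string is accepted by both, and the intersection is empty.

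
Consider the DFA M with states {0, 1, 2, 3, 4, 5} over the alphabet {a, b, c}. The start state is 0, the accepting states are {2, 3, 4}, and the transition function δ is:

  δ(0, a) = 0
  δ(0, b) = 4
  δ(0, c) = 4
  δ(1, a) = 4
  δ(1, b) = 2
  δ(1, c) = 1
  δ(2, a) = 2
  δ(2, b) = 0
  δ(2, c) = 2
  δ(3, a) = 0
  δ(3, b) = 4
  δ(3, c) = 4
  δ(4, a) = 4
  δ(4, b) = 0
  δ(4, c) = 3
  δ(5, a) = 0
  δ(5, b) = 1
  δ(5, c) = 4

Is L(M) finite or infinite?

infinite

State 0 is reachable from the start and can reach an accepting state, and it lies on the cycle 0 → 0.
Traversing that cycle any number of times yields accepted strings of unbounded length, so the language is infinite.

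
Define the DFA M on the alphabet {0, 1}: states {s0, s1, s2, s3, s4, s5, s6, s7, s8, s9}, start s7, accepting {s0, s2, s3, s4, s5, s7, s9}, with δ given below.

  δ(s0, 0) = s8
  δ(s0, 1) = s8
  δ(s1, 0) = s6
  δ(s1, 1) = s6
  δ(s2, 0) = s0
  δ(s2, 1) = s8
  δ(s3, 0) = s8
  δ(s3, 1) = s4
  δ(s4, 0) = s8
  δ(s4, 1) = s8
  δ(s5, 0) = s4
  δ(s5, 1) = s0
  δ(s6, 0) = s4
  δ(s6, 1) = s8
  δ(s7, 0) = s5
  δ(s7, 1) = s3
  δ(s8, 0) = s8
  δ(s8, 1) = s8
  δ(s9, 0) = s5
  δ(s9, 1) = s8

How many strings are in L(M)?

The useful subgraph on states {s0, s3, s4, s5, s7} is acyclic, so L(M) is finite; the longest accepting path visits 3 useful states, giving maximum string length 2.
Counting accepting paths from s7 by length: 1 of length 0, 2 of length 1, 3 of length 2. Total 6.

6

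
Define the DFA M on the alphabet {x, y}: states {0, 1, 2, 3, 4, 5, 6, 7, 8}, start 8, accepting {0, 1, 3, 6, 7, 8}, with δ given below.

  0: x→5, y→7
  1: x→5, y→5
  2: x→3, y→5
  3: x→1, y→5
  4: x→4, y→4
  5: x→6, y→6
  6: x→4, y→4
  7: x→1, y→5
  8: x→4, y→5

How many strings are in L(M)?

The useful subgraph on states {5, 6, 8} is acyclic, so L(M) is finite; the longest accepting path visits 3 useful states, giving maximum string length 2.
Counting accepting paths from 8 by length: 1 of length 0, 2 of length 2. Total 3.

3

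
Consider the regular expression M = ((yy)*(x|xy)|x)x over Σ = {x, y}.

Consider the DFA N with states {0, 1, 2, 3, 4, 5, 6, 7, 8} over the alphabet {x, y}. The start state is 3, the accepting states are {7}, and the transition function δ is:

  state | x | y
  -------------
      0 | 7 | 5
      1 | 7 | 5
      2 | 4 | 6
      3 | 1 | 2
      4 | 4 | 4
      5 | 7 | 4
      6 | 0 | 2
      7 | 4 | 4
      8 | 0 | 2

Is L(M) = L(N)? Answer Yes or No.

Yes

Converting the expression M to a DFA (subset construction, then merging equivalent states) gives the minimal DFA with states {m0, m1, m2, m3, m4, m5}, start state m0, accepting states {m3} and transitions m0: x→m1, y→m2; m1: x→m3, y→m4; m2: x→m5, y→m0; m3: x→m5, y→m5; m4: x→m3, y→m5; m5: x→m5, y→m5.
Exploring the product automaton M × N from the start pair (m0, 3), following both machines on each input symbol, reaches 8 state pairs: (m0, 3), (m1, 1), (m2, 2), (m3, 7), (m4, 5), (m5, 4), (m0, 6), (m1, 0).
M accepts in {m3} and N accepts in {7}. In every reachable pair the two components are either both accepting — (m3, 7) — or both non-accepting, so no string is accepted by exactly one of the machines: L(M) \ L(N) and L(N) \ L(M) are both empty.
Hence every string is accepted by M iff it is accepted by N, and the two languages coincide.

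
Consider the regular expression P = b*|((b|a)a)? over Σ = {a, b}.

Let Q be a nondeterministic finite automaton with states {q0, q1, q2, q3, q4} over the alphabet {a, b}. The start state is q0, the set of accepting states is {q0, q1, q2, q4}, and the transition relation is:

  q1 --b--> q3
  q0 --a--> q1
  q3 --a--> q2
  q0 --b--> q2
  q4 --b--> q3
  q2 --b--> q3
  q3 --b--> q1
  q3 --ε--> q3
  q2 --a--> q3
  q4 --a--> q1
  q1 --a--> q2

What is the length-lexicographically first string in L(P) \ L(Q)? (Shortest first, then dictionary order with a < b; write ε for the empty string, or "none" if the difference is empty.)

ba

The string ba is accepted by P but not by Q.
No shorter string lies in the difference, and ba is the lexicographically first length-2 string in L(P) \ L(Q).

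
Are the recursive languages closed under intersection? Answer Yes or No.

Run both deciders on the input and accept iff both accept; the combined machine always halts.
So the recursive languages are closed under intersection.

Yes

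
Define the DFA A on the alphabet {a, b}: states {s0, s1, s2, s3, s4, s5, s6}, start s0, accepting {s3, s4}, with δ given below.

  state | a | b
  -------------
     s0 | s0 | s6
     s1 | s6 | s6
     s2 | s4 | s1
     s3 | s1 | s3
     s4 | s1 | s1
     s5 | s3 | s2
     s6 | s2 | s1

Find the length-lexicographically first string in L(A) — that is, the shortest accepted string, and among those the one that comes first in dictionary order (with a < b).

baa

A breadth-first search from s0 reaches an accepting state first via the path s0 → s6 → s2 → s4 on input baa.
No string of length < 3 is accepted (BFS exhausts all shorter strings without reaching an accepting state), and baa is the lexicographically least accepting string of length 3.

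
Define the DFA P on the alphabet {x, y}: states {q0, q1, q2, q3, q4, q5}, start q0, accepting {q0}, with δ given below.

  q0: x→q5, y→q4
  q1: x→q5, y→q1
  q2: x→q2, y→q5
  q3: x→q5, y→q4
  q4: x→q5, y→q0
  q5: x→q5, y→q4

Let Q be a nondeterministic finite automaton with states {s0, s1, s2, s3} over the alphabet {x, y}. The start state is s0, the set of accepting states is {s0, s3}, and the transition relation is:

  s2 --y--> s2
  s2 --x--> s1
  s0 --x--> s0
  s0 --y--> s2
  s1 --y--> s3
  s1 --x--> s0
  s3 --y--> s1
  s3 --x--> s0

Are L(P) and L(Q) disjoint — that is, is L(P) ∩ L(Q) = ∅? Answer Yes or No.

No

The empty string ε is accepted by both P and Q.
Hence L(P) ∩ L(Q) ≠ ∅.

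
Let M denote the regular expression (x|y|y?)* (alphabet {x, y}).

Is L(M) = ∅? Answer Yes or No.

The empty string ε matches the expression, so it belongs to L(M).
Since L(M) contains at least one string, it is not empty.

No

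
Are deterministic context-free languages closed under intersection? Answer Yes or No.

No

DCFLs are closed under complement (normalise the DPDA to read all of its input, then flip the verdict). If they were also closed under intersection, De Morgan would make them closed under union; but {aⁿbⁿ : n≥0} and {aⁿb²ⁿ : n≥0} are DCFLs (push the a's; pop one per b, respectively one per two b's) whose union no deterministic PDA accepts: a DPDA for it would have a single run on aⁿb²ⁿ, accepting after the prefix aⁿbⁿ and accepting again after n more b's; an ordinary PDA that simulates it on a's and b's and, at any moment when it is accepting, may switch to reading only a fresh letter c while feeding each c to the simulation as a b, would accept aⁱbʲcᵏ (k≥1) exactly when both aⁱbʲ and aⁱbʲ⁺ᵏ are in the language, i.e. its language intersected with the regular set a*b*c⁺ would be exactly {aⁿbⁿcⁿ : n≥1} — impossible, since context-free languages are closed under intersection with regular sets and {aⁿbⁿcⁿ} is not context-free.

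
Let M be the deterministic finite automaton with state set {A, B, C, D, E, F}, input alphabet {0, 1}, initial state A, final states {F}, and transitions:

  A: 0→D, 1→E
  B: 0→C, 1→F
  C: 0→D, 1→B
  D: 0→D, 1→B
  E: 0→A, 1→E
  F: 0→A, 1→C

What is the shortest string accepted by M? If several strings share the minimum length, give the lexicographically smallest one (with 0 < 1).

011

A breadth-first search from A reaches an accepting state first via the path A → D → B → F on input 011.
No string of length < 3 is accepted (BFS exhausts all shorter strings without reaching an accepting state), and 011 is the lexicographically least accepting string of length 3.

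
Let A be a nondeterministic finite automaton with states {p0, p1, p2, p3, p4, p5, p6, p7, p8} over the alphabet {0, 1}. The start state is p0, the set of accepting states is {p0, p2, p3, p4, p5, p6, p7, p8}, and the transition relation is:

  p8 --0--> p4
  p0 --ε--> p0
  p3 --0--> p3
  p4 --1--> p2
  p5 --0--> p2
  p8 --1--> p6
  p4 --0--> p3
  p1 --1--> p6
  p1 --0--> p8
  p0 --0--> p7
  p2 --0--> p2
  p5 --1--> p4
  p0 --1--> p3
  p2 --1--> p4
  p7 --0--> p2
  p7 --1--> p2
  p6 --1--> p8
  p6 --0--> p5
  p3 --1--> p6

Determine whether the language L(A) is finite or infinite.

infinite

State p3 is reachable from the start and can reach an accepting state, and it lies on the cycle p3 → p3.
Traversing that cycle any number of times yields accepted strings of unbounded length, so the language is infinite.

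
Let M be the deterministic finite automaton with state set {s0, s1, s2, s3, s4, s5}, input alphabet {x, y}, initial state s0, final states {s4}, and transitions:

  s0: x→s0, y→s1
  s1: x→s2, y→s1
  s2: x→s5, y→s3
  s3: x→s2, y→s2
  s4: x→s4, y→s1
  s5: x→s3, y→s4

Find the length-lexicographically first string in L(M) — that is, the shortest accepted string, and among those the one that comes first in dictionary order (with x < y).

A breadth-first search from s0 reaches an accepting state first via the path s0 → s1 → s2 → s5 → s4 on input yxxy.
No string of length < 4 is accepted (BFS exhausts all shorter strings without reaching an accepting state), and yxxy is the lexicographically least accepting string of length 4.

yxxy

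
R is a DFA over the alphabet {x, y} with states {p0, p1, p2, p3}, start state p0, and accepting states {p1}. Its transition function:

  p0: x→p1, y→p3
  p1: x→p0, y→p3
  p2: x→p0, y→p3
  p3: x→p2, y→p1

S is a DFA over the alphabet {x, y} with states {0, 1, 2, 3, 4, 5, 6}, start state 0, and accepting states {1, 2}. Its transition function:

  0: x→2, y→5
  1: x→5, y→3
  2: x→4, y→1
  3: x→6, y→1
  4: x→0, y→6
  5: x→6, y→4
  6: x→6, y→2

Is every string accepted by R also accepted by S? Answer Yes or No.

The string yy is in L(R) but not in L(S).
So L(R) ⊄ L(S).

No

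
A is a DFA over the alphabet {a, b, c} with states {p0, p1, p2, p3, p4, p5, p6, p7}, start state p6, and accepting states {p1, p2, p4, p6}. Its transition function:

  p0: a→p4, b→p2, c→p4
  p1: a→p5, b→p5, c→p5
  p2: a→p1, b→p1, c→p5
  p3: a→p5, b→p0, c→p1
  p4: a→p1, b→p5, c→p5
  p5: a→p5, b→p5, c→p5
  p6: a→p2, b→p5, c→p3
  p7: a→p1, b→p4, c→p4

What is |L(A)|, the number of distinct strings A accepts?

12

The useful subgraph on states {p0, p1, p2, p3, p4, p6} is acyclic, so L(A) is finite; the longest accepting path visits 5 useful states, giving maximum string length 4.
Counting accepting paths from p6 by length: 1 of length 0, 1 of length 1, 3 of length 2, 3 of length 3, 4 of length 4. Total 12.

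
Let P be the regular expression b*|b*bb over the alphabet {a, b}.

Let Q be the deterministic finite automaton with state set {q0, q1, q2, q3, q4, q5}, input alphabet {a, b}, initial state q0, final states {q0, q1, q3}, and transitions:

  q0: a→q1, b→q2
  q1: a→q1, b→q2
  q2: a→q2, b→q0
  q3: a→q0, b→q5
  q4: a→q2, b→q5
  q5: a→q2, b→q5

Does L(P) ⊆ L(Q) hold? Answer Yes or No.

No

The string b is in L(P) but not in L(Q).
So L(P) ⊄ L(Q).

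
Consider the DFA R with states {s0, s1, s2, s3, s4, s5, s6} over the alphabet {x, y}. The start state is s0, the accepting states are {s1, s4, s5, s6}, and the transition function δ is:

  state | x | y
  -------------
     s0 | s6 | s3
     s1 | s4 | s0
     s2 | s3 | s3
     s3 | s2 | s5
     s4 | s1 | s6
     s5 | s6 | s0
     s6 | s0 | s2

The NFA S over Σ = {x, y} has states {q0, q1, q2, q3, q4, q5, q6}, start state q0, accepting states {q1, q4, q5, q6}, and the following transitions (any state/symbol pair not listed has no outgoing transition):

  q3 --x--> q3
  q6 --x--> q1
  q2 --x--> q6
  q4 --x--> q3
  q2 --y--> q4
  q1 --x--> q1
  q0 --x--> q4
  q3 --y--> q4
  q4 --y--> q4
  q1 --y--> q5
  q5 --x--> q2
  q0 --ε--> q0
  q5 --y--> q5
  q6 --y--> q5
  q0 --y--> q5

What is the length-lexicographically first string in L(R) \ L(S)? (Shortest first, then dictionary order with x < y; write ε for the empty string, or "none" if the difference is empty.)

xxx

The string xxx is accepted by R but not by S.
No shorter string lies in the difference, and xxx is the lexicographically first length-3 string in L(R) \ L(S).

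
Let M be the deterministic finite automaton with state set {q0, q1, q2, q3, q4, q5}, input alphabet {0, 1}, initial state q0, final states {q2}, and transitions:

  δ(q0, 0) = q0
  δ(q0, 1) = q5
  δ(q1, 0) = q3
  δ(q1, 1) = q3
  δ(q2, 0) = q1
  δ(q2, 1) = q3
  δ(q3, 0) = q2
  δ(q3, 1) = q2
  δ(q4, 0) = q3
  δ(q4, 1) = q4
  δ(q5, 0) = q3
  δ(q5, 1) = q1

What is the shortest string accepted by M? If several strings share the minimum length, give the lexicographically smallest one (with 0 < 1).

A breadth-first search from q0 reaches an accepting state first via the path q0 → q5 → q3 → q2 on input 100.
No string of length < 3 is accepted (BFS exhausts all shorter strings without reaching an accepting state), and 100 is the lexicographically least accepting string of length 3.

100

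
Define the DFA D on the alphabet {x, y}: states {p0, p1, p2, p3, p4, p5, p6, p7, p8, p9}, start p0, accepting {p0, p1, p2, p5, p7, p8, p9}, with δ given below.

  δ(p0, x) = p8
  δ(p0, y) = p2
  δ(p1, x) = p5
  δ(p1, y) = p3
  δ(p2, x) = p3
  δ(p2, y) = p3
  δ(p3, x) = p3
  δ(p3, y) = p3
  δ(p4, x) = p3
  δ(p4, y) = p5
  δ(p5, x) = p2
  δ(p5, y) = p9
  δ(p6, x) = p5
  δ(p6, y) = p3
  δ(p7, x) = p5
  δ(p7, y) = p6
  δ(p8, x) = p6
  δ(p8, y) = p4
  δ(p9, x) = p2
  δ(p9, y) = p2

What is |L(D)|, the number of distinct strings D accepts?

The useful subgraph on states {p0, p2, p4, p5, p6, p8, p9} is acyclic, so L(D) is finite; the longest accepting path visits 6 useful states, giving maximum string length 5.
Counting accepting paths from p0 by length: 1 of length 0, 2 of length 1, 2 of length 3, 4 of length 4, 4 of length 5. Total 13.

13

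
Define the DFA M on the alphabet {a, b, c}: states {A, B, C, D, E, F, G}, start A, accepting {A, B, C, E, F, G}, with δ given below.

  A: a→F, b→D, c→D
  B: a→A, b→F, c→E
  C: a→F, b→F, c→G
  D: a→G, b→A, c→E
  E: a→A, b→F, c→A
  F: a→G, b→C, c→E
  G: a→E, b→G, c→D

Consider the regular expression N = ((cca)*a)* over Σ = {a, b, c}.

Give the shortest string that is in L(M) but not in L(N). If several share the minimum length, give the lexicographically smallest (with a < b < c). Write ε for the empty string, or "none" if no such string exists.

ab

The string ab is accepted by M but not by N.
No shorter string lies in the difference, and ab is the lexicographically first length-2 string in L(M) \ L(N).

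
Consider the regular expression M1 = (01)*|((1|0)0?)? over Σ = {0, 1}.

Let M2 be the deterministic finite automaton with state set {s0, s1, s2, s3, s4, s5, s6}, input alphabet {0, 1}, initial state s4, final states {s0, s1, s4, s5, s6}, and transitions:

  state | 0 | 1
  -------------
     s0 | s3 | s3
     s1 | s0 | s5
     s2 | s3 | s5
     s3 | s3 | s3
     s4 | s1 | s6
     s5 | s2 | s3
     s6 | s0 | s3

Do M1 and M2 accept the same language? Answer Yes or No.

Converting the expression M1 to a DFA (subset construction, then merging equivalent states) gives the minimal DFA with states {r0, r1, r2, r3, r4, r5, r6}, start state r0, accepting states {r0, r1, r2, r3, r4} and transitions r0: 0→r1, 1→r2; r1: 0→r3, 1→r4; r2: 0→r3, 1→r5; r3: 0→r5, 1→r5; r4: 0→r6, 1→r5; r5: 0→r5, 1→r5; r6: 0→r5, 1→r4.
Exploring the product automaton M1 × M2 from the start pair (r0, s4), following both machines on each input symbol, reaches 7 state pairs: (r0, s4), (r1, s1), (r2, s6), (r3, s0), (r4, s5), (r5, s3), (r6, s2).
M1 accepts in {r0, r1, r2, r3, r4} and M2 accepts in {s0, s1, s4, s5, s6}. In every reachable pair the two components are either both accepting — (r0, s4), (r1, s1), (r2, s6), (r3, s0), (r4, s5) — or both non-accepting, so no string is accepted by exactly one of the machines: L(M1) \ L(M2) and L(M2) \ L(M1) are both empty.
Hence every string is accepted by M1 iff it is accepted by M2, and the two languages coincide.

Yes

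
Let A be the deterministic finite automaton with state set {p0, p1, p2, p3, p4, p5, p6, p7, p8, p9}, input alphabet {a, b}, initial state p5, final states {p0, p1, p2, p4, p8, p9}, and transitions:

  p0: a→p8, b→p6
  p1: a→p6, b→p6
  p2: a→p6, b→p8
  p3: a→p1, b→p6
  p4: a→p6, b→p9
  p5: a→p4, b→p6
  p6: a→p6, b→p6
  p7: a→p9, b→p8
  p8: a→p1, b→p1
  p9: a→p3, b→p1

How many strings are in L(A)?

4

The useful subgraph on states {p1, p3, p4, p5, p9} is acyclic, so L(A) is finite; the longest accepting path visits 5 useful states, giving maximum string length 4.
Counting accepting paths from p5 by length: 1 of length 1, 1 of length 2, 1 of length 3, 1 of length 4. Total 4.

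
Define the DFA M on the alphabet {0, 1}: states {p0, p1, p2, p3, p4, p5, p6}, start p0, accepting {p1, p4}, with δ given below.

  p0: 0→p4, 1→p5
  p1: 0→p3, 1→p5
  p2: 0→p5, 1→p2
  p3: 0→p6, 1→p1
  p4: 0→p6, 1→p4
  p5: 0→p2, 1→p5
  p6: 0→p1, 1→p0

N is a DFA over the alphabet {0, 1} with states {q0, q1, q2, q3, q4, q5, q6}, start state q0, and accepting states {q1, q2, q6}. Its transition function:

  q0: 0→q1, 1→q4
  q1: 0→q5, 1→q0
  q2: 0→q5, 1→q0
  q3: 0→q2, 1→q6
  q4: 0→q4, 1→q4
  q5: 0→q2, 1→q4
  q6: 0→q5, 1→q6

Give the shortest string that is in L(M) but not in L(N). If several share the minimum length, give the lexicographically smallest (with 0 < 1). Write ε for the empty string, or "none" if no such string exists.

01

The string 01 is accepted by M but not by N.
No shorter string lies in the difference, and 01 is the lexicographically first length-2 string in L(M) \ L(N).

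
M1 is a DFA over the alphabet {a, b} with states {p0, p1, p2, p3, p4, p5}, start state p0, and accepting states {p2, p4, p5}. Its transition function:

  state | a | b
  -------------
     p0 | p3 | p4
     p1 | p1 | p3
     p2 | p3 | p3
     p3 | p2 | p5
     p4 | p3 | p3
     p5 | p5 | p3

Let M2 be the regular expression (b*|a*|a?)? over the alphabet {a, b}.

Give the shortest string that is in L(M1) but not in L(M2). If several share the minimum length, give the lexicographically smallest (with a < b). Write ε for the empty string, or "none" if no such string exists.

The string ab is accepted by M1 but not by M2.
No shorter string lies in the difference, and ab is the lexicographically first length-2 string in L(M1) \ L(M2).

ab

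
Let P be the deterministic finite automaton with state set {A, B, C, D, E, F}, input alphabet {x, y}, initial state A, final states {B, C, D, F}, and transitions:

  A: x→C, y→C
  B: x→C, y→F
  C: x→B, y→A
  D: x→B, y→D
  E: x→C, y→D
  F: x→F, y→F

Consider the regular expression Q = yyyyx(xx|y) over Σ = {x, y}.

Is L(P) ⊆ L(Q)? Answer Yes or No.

No

The string x is in L(P) but not in L(Q).
So L(P) ⊄ L(Q).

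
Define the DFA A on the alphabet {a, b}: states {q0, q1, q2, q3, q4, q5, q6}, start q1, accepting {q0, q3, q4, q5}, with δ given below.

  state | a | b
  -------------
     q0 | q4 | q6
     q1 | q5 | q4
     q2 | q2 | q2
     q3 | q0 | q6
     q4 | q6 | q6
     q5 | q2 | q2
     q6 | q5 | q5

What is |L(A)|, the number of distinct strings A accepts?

6

The useful subgraph on states {q1, q4, q5, q6} is acyclic, so L(A) is finite; the longest accepting path visits 4 useful states, giving maximum string length 3.
Counting accepting paths from q1 by length: 2 of length 1, 4 of length 3. Total 6.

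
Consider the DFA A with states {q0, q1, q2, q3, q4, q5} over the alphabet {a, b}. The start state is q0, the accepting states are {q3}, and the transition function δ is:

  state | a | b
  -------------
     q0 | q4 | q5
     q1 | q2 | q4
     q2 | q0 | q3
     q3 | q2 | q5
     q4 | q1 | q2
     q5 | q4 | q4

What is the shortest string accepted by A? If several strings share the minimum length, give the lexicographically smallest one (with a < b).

abb

A breadth-first search from q0 reaches an accepting state first via the path q0 → q4 → q2 → q3 on input abb.
No string of length < 3 is accepted (BFS exhausts all shorter strings without reaching an accepting state), and abb is the lexicographically least accepting string of length 3.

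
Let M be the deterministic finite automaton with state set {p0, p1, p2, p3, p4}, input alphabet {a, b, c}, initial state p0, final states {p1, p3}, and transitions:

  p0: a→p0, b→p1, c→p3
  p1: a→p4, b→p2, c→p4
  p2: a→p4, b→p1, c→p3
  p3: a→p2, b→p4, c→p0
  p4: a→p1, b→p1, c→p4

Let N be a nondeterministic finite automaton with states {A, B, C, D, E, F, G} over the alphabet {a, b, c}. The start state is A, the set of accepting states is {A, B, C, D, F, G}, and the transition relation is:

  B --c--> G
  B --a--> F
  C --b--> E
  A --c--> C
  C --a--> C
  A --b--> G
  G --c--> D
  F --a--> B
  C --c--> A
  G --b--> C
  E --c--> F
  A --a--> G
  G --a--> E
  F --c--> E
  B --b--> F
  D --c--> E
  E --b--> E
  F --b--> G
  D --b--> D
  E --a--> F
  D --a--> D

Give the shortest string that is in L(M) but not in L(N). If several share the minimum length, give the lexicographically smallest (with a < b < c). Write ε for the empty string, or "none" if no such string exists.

The string aab is accepted by M but not by N.
No shorter string lies in the difference, and aab is the lexicographically first length-3 string in L(M) \ L(N).

aab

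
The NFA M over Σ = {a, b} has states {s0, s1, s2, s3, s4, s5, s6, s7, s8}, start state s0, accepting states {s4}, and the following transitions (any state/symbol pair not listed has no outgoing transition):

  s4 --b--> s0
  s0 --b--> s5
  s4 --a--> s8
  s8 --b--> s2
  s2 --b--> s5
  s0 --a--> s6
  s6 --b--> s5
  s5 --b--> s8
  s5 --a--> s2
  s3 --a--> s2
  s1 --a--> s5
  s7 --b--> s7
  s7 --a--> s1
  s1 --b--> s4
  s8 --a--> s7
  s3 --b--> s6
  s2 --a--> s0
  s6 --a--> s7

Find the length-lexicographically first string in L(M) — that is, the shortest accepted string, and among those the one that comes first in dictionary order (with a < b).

A breadth-first search from s0 reaches an accepting state first via the path s0 → s6 → s7 → s1 → s4 on input aaab.
No string of length < 4 is accepted (BFS exhausts all shorter strings without reaching an accepting state), and aaab is the lexicographically least accepting string of length 4.

aaab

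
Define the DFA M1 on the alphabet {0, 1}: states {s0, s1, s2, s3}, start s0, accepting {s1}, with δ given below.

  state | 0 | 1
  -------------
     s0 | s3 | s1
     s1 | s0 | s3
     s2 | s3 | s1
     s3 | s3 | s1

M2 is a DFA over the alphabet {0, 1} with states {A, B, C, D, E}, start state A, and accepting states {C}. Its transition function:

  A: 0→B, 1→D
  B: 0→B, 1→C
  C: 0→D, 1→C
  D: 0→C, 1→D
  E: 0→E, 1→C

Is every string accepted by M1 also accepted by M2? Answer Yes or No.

The string 1 is in L(M1) but not in L(M2).
So L(M1) ⊄ L(M2).

No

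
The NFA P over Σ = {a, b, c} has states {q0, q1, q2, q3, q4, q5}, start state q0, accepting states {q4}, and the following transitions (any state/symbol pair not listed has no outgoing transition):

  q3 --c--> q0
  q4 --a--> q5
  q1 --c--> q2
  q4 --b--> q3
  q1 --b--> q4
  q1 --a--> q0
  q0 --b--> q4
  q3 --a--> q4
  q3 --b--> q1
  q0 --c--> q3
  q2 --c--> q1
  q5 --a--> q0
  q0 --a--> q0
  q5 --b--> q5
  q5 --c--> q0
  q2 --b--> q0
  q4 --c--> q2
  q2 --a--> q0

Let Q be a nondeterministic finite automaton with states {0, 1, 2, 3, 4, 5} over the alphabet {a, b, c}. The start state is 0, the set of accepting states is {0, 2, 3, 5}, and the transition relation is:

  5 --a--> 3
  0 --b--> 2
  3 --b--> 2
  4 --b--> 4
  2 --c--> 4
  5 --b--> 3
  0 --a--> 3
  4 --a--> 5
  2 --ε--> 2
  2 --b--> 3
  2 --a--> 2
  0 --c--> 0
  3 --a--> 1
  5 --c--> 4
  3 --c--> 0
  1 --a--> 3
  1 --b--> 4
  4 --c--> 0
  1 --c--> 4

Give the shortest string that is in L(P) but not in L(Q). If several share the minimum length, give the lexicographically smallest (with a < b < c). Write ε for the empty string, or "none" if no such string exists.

aab

The string aab is accepted by P but not by Q.
No shorter string lies in the difference, and aab is the lexicographically first length-3 string in L(P) \ L(Q).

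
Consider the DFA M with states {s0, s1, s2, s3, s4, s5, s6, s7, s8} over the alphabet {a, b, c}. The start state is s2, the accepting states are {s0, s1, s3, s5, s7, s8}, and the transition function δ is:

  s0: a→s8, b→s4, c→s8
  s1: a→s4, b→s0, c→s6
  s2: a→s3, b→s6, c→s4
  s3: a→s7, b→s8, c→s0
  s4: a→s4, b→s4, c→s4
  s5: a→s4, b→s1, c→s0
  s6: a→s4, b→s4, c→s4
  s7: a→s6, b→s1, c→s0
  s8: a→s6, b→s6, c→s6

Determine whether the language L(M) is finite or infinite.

finite

The useful states (reachable from s2 and able to reach an accepting state) are {s0, s1, s2, s3, s7, s8}.
Restricted to these states the transition graph has no cycle, so every accepting path has bounded length and L is finite.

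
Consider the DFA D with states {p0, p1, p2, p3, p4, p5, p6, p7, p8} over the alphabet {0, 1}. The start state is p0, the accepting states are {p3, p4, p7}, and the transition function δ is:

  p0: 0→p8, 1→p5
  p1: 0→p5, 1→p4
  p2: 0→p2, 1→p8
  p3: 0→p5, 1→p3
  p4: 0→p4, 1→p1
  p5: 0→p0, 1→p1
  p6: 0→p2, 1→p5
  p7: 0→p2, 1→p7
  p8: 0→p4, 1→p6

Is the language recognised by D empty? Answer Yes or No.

No

The string 00 is accepted: the run p0 → p8 → p4 ends in the accepting state p4.
Since at least one string is accepted, L(D) is not empty.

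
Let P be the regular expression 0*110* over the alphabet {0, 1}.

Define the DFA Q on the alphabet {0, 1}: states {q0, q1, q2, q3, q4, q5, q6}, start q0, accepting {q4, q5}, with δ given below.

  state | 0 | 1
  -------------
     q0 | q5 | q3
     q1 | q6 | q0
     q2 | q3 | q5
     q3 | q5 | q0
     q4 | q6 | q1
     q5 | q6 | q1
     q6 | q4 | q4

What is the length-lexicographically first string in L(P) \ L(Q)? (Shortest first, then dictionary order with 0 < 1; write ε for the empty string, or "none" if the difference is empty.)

The string 11 is accepted by P but not by Q.
No shorter string lies in the difference, and 11 is the lexicographically first length-2 string in L(P) \ L(Q).

11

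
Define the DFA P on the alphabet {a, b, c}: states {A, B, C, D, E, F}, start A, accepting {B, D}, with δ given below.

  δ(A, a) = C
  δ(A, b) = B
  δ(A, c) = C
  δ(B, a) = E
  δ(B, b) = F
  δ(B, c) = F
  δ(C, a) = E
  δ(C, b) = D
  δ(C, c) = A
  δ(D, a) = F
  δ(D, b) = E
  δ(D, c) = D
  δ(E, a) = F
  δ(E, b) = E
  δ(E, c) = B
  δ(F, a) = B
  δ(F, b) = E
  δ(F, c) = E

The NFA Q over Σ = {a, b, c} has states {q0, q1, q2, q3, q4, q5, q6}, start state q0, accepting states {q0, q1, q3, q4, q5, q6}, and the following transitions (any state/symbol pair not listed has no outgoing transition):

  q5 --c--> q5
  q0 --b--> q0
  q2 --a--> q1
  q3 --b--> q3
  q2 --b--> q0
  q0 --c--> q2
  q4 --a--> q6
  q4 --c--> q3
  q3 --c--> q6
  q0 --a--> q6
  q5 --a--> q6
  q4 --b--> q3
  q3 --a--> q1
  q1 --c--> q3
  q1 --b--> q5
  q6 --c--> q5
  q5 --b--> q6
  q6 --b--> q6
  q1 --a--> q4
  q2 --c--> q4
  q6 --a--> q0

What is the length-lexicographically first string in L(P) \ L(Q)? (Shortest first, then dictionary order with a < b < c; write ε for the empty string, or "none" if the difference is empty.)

aac

The string aac is accepted by P but not by Q.
No shorter string lies in the difference, and aac is the lexicographically first length-3 string in L(P) \ L(Q).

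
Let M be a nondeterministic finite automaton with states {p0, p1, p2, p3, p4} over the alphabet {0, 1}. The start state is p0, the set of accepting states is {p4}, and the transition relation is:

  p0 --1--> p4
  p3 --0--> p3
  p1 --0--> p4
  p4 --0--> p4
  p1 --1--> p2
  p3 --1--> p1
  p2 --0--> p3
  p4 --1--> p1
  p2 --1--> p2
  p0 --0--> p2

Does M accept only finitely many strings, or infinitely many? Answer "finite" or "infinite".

State p2 is reachable from the start and can reach an accepting state, and it lies on the cycle p2 → p2.
Traversing that cycle any number of times yields accepted strings of unbounded length, so the language is infinite.

infinite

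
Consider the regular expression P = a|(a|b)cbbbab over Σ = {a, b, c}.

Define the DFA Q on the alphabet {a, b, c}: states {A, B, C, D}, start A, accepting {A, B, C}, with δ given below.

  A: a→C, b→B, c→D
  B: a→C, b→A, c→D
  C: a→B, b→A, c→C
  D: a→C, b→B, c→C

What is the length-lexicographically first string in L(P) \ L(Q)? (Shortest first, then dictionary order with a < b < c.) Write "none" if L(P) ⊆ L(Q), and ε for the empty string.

Converting the expression P to a DFA (subset construction, then merging equivalent states) gives the minimal DFA with states {p0, p1, p2, p3, p4, p5, p6, p7, p8, p9}, start state p0, accepting states {p1, p9} and transitions p0: a→p1, b→p2, c→p3; p1: a→p3, b→p3, c→p4; p2: a→p3, b→p3, c→p4; p3: a→p3, b→p3, c→p3; p4: a→p3, b→p5, c→p3; p5: a→p3, b→p6, c→p3; p6: a→p3, b→p7, c→p3; p7: a→p8, b→p3, c→p3; p8: a→p3, b→p9, c→p3; p9: a→p3, b→p3, c→p3.
Exploring the product automaton P × Q from the start pair (p0, A), following both machines on each input symbol, reaches 17 state pairs: (p0, A), (p1, C), (p2, B), (p3, D), (p3, B), (p3, A), (p4, C), (p3, C), (p4, D), (p5, A), (p5, B), (p6, B), (p6, A), (p7, A), (p7, B), (p8, C), (p9, A).
P accepts in {p1, p9} and Q accepts in {A, B, C}. The reachable pairs whose P-component is accepting are (p1, C), (p9, A); in each of them the Q-component is accepting too, so the product for L(P) \ L(Q) (P-component accepting, Q-component rejecting) has no reachable accepting pair and the difference is empty.
So every string accepted by P is also accepted by Q: L(P) \ L(Q) = ∅ and there is no such string.

none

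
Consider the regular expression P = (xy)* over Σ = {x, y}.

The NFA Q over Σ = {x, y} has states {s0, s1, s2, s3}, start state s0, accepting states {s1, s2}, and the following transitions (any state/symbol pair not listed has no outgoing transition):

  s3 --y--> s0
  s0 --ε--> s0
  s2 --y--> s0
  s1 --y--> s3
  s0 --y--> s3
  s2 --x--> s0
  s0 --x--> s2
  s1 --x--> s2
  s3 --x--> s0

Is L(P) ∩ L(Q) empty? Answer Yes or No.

Converting the expression P to a DFA (subset construction, then merging equivalent states) gives the minimal DFA with states {p0, p1, p2}, start state p0, accepting states {p0} and transitions p0: x→p1, y→p2; p1: x→p2, y→p0; p2: x→p2, y→p2.
Exploring the product automaton P × Q from the start pair (p0, s0), following both machines on each input symbol, reaches 5 state pairs: (p0, s0), (p1, s2), (p2, s3), (p2, s0), (p2, s2).
P accepts in {p0} and Q accepts in {s1, s2}; no reachable pair has both components accepting, so no string drives both machines to acceptance simultaneously and L(P) ∩ L(Q) = ∅.
So no string is accepted by both, and the intersection is empty.

Yes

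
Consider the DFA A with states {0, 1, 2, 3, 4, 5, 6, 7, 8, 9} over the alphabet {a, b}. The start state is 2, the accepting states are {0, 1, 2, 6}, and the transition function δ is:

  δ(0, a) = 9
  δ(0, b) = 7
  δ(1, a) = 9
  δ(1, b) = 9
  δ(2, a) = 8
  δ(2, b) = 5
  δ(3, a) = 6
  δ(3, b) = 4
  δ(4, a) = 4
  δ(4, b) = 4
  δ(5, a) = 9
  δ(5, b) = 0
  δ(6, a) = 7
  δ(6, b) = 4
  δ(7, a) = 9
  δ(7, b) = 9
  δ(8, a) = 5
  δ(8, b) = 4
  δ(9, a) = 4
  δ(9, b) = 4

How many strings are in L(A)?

The useful subgraph on states {0, 2, 5, 8} is acyclic, so L(A) is finite; the longest accepting path visits 4 useful states, giving maximum string length 3.
Counting accepting paths from 2 by length: 1 of length 0, 1 of length 2, 1 of length 3. Total 3.

3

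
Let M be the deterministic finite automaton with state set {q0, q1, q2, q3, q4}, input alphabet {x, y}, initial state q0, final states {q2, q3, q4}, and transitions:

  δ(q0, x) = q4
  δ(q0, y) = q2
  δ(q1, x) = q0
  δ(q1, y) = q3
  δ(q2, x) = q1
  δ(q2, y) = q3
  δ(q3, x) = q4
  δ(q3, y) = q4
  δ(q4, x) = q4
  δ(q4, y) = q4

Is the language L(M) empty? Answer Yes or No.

The string x is accepted: the run q0 → q4 ends in the accepting state q4.
Since at least one string is accepted, L(M) is not empty.

No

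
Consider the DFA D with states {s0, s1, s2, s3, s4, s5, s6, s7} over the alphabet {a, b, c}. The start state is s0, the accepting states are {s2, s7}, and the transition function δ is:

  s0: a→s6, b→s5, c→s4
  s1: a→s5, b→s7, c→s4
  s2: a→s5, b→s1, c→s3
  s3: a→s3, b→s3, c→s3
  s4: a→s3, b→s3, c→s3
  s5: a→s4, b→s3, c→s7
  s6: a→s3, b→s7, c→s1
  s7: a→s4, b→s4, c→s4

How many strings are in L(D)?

4

The useful subgraph on states {s0, s1, s5, s6, s7} is acyclic, so L(D) is finite; the longest accepting path visits 5 useful states, giving maximum string length 4.
Counting accepting paths from s0 by length: 2 of length 2, 1 of length 3, 1 of length 4. Total 4.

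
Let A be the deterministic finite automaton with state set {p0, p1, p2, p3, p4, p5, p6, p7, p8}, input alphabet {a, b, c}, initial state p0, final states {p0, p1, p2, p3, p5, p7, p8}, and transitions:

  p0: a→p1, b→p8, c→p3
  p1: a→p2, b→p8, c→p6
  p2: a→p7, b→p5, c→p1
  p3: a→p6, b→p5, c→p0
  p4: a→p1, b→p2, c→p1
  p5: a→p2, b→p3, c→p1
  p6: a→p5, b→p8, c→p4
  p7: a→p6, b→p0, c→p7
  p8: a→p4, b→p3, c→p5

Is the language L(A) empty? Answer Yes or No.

No

The empty string ε is accepted: the run p0 ends in the accepting state p0.
Since at least one string is accepted, L(A) is not empty.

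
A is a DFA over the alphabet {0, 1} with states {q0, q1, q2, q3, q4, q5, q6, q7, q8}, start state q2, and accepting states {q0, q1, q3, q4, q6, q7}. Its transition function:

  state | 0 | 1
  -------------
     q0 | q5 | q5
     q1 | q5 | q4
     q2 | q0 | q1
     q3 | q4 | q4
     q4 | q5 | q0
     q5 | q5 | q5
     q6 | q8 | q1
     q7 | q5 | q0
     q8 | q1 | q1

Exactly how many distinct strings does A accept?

4

The useful subgraph on states {q0, q1, q2, q4} is acyclic, so L(A) is finite; the longest accepting path visits 4 useful states, giving maximum string length 3.
Counting accepting paths from q2 by length: 2 of length 1, 1 of length 2, 1 of length 3. Total 4.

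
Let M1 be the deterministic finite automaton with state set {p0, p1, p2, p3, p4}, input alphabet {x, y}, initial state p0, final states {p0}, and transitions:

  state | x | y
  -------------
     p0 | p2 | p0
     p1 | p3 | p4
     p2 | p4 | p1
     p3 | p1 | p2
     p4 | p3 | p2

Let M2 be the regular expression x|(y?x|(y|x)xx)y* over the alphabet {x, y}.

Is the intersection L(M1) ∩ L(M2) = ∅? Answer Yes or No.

Yes

Converting the expression M2 to a DFA (subset construction, then merging equivalent states) gives the minimal DFA with states {r0, r1, r2, r3, r4, r5, r6}, start state r0, accepting states {r1, r4, r5} and transitions r0: x→r1, y→r2; r1: x→r3, y→r4; r2: x→r5, y→r6; r3: x→r4, y→r6; r4: x→r6, y→r4; r5: x→r4, y→r4; r6: x→r6, y→r6.
Exploring the product automaton M1 × M2 from the start pair (p0, r0), following both machines on each input symbol, reaches 14 state pairs: (p0, r0), (p2, r1), (p0, r2), (p4, r3), (p1, r4), (p2, r5), (p0, r6), (p3, r4), (p2, r6), (p3, r6), (p4, r4), (p1, r6), (p2, r4), (p4, r6).
M1 accepts in {p0} and M2 accepts in {r1, r4, r5}; no reachable pair has both components accepting, so no string drives both machines to acceptance simultaneously and L(M1) ∩ L(M2) = ∅.
So no string is accepted by both, and the intersection is empty.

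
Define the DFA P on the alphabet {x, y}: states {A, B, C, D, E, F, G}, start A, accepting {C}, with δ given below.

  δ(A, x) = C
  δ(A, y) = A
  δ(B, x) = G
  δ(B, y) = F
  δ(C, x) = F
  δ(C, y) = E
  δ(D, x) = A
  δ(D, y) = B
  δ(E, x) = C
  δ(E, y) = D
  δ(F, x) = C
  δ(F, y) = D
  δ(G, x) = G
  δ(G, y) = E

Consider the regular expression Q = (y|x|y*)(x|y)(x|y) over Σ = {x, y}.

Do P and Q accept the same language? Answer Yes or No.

No

The string x is accepted by P but rejected by Q.
So L(P) ≠ L(Q).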